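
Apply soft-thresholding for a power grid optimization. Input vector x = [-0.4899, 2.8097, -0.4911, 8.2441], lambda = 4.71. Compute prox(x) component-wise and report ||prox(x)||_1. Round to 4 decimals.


Soft-thresholding with lambda = 4.71:
prox(-0.4899) = sign(-0.4899)*max(|-0.4899| - 4.71, 0) = 0.0
prox(2.8097) = sign(2.8097)*max(|2.8097| - 4.71, 0) = 0.0
prox(-0.4911) = sign(-0.4911)*max(|-0.4911| - 4.71, 0) = 0.0
prox(8.2441) = sign(8.2441)*max(|8.2441| - 4.71, 0) = 3.5341
prox(x) = [0.0, 0.0, 0.0, 3.5341]
||prox(x)||_1 = 0.0 + 0.0 + 0.0 + 3.5341 = 3.5341


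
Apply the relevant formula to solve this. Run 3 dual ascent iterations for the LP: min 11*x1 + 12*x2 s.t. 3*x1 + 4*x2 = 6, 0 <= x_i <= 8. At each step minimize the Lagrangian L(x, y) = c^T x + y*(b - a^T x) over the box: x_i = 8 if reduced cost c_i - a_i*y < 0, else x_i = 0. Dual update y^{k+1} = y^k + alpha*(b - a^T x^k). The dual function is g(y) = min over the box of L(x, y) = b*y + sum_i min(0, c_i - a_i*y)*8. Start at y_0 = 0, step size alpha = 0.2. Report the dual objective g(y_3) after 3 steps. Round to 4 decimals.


Dual ascent for LP: min 11*x1 + 12*x2, 3*x1 + 4*x2 = 6, 0 <= x_i <= 8
Step 1: y^k = 0.0, reduced costs: (11.0, 12.0)
  x^k = (0.0, 0.0), subgradient = b - a^T x = 6.0
  y^{k+1} = 0.0 + 0.2*6.0 = 1.2
Step 2: y^k = 1.2, reduced costs: (7.4, 7.2)
  x^k = (0.0, 0.0), subgradient = b - a^T x = 6.0
  y^{k+1} = 1.2 + 0.2*6.0 = 2.4
Step 3: y^k = 2.4, reduced costs: (3.8, 2.4)
  x^k = (0.0, 0.0), subgradient = b - a^T x = 6.0
  y^{k+1} = 2.4 + 0.2*6.0 = 3.6
Dual objective at y_3 = 3.6: reduced costs (0.2, -2.4), box minimizer x = (0.0, 8.0)
g(y_3) = b*y + (c1 - a1*y)*x1 + (c2 - a2*y)*x2 = 6*3.6 + 0.2*0.0 + (-2.4)*8.0 = 21.6 + 0.0 - 19.2 = 2.4


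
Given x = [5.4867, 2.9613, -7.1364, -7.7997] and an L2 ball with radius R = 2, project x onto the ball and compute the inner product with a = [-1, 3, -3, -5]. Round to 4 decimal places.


Step 1: Compute ||x|| (intermediates to 6 decimals).
||x|| = sqrt(5.4867^2 + 2.9613^2 + (-7.1364)^2 + (-7.7997)^2) = 12.273414
Step 2: Project.
Since ||x|| > R, scale = R/||x|| = 2/12.273414 = 0.162954, proj(x) = scale * x
proj(x) = [0.89408, 0.482556, -1.162905, -1.270992]
Step 3: Dot product.
a^T * proj(x) = -1*0.89408 + 3*0.482556 - 3*(-1.162905) - 5*(-1.270992) = 10.3973


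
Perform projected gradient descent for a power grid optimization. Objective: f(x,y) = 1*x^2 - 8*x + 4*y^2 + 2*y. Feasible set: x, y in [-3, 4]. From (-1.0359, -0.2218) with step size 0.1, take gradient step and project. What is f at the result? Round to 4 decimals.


Step 1: Compute gradient at (-1.0359, -0.2218).
grad_x = 2*1*-1.0359 - 8 = -10.0718
grad_y = 2*4*-0.2218 + 2 = 0.2256
Step 2: Gradient step.
x_raw = -1.0359 - 0.1*-10.0718 = -0.0287
y_raw = -0.2218 - 0.1*0.2256 = -0.2444
Step 3: Project onto [-3, 4].
x_proj = clip(-0.0287) = -0.0287
y_proj = clip(-0.2444) = -0.2444
Step 4: Evaluate f.
f(-0.0287, -0.2444) = -0.0193


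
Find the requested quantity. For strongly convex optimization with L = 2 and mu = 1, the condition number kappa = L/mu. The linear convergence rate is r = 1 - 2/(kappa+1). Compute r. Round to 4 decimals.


Step 1: Compute the condition number.
kappa = L/mu = 2/1 = 2.0
Step 2: Compute the convergence rate.
r = 1 - 2/(kappa + 1) = 1 - 2*mu/(L + mu) = (L - mu)/(L + mu) = 1/3 = 0.3333


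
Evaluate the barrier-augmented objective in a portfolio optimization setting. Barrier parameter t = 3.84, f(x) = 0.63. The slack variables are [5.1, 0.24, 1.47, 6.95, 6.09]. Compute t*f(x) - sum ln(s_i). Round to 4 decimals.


Step 1: Compute log-barrier.
ln values: [1.6292, -1.4271, 0.3853, 1.9387, 1.8066]
phi = -(1.6292 - 1.4271 + 0.3853 + 1.9387 + 1.8066) = -4.3328
Step 2: Compute augmented objective.
t*f(x) = 3.84*0.63 = 2.4192
Total = 2.4192 - 4.3328 = -1.9136


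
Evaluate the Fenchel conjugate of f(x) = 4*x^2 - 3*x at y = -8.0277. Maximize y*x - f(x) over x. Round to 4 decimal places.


f*(y) = sup_x {y*x - a*x^2 - b*x} = sup_x {(y-b)*x - a*x^2}
FOC: (y - b) - 2a*x = 0 => x* = (y - b)/(2a)
x* = (-8.0277 + 3)/(2*4) = -0.6285
f*(-8.0277) = (y-b)^2/(4a) = (-8.0277 + 3)^2/(4*4)
= 25.2778/16 = 1.5799


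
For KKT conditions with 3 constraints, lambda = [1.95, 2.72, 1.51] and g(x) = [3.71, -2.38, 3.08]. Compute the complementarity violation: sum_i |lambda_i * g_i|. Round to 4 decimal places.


KKT complementary slackness check:
lambda_1 * g_1 = 1.95 * 3.71 = 7.2345
lambda_2 * g_2 = 2.72 * -2.38 = -6.4736
lambda_3 * g_3 = 1.51 * 3.08 = 4.6508
Total violation = 7.2345 + 6.4736 + 4.6508 = 18.3589


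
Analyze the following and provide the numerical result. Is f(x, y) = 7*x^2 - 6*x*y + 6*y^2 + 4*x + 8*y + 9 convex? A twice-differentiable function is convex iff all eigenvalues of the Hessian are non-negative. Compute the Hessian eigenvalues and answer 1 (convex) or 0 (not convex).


The Hessian of f(x,y) = 7*x^2 - 6*x*y + 6*y^2 + 4*x + 8*y + 9 is:
H = [[14, -6], [-6, 12]]
Trace = 14 + 12 = 26
Determinant = 14*12 - (-6)^2 = 132
Discriminant = (26)^2 - 4*132 = 148.0
Eigenvalues: lambda_1 = 6.9172, lambda_2 = 19.0828
The function is convex.

1


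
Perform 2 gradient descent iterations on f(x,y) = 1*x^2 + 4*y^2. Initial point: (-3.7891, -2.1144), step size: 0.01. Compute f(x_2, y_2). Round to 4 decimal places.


Gradient descent on f(x,y) = 1*x^2 + 4*y^2.
Starting point: (-3.7891, -2.1144), alpha = 0.01
Step 1: grad_x = 2*1*-3.7891 = -7.5782, grad_y = 2*4*-2.1144 = -16.9152
  x_1 = -3.7891 - 0.01*-7.5782 = -3.7133
  y_1 = -2.1144 - 0.01*-16.9152 = -1.9452
Step 2: grad_x = 2*1*-3.7133 = -7.4266, grad_y = 2*4*-1.9452 = -15.562
  x_2 = -3.7133 - 0.01*-7.4266 = -3.6391
  y_2 = -1.9452 - 0.01*-15.562 = -1.7896
f(-3.6391, -1.7896) = 1*(-3.6391)^2 + 4*(-1.7896)^2 = 26.0538


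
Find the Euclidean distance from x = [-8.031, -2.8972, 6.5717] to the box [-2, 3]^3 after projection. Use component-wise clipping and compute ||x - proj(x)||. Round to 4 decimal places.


Project each component onto [-2, 3].
clip(-8.031) = -2.0, clip(-2.8972) = -2.0, clip(6.5717) = 3.0
Projection = [-2.0, -2.0, 3.0]
Squared diffs: [36.373, 0.805, 12.757]
Distance = sqrt(49.935) = 7.0665


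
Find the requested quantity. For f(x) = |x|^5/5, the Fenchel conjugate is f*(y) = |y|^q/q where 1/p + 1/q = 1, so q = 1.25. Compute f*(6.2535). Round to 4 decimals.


The conjugate exponent q satisfies 1/p + 1/q = 1.
p = 5, so q = 5/(5 - 1) = 1.25
|y|^q = 6.2535^1.25 = 9.889
f*(6.2535) = 9.889 / 1.25 = 7.9112


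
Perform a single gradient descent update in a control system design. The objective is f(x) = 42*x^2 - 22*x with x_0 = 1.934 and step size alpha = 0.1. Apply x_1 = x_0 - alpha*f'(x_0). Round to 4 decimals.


We compute the gradient at x_0 and apply the update.
f'(x) = 84*x - 22
f'(1.934) = 84*1.934 - 22 = 140.456
x_1 = 1.934 - 0.1*140.456 = -12.1116


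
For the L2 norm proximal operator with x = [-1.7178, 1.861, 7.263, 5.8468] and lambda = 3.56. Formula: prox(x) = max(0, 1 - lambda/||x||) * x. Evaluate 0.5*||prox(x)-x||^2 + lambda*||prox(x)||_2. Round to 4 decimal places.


Step 1: Compute ||x||.
||x|| = 9.6618
Step 2: Compute scaling factor.
scale = max(0, 1 - 3.56/9.6618) = 0.6315
Step 3: prox(x) = [-1.0849, 1.1753, 4.5869, 3.6925]
||prox(x)|| = 6.1018
Step 4: Proximal objective.
0.5*||prox-x||^2 = 6.3368
lambda*||prox|| = 21.7224
Total = 28.0592


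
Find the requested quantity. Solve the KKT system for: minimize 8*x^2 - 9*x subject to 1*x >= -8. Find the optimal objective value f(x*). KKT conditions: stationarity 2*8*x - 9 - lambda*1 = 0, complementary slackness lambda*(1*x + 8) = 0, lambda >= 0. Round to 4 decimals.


Step 1: Try lambda = 0 (constraint inactive).
Stationarity: 2*8*x - 9 = 0
x* = 9/(2*8) = 0.5625
Check constraint: 1*0.5625 = 0.5625 >= -8 -- satisfied.
Step 2: Compute optimal value.
f(x*) = 8*0.5625^2 - 9*0.5625 = -2.5313


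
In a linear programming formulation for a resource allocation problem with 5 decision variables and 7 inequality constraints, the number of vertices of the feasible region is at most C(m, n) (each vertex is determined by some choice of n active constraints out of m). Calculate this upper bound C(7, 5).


Each vertex corresponds to some choice of n active constraints out of m, so the number of vertices is at most C(m, n) = m! / (n!(m-n)!).
m = 7, n = 5
Numerator: 7 * 6 * 5 * 4 * 3
Denominator: 5! = 120
C(7, 5) = 21


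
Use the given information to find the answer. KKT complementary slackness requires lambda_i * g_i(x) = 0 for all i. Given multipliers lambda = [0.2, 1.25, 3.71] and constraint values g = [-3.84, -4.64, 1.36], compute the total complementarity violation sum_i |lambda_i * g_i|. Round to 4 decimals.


KKT complementary slackness check:
lambda_1 * g_1 = 0.2 * -3.84 = -0.768
lambda_2 * g_2 = 1.25 * -4.64 = -5.8
lambda_3 * g_3 = 3.71 * 1.36 = 5.0456
Total violation = 0.768 + 5.8 + 5.0456 = 11.6136


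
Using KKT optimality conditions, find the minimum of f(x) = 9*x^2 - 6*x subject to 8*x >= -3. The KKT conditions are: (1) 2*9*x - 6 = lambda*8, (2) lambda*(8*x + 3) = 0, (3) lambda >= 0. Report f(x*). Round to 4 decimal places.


Step 1: Try lambda = 0 (constraint inactive).
Stationarity: 2*9*x - 6 = 0
x* = 6/(2*9) = 1/3 = 0.3333 (rounded; the exact value 1/3 is used below)
Check constraint: 8*0.3333 = 2.6664 >= -3 -- satisfied.
Step 2: Compute optimal value.
f(x*) = 9*(1/3)^2 - 6*(1/3) = -1.0


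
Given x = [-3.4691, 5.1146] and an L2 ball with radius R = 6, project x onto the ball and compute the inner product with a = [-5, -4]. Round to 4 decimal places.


Step 1: Compute ||x|| (intermediates to 6 decimals).
||x|| = sqrt((-3.4691)^2 + 5.1146^2) = 6.180112
Step 2: Project.
Since ||x|| > R, scale = R/||x|| = 6/6.180112 = 0.970856, proj(x) = scale * x
proj(x) = [-3.367997, 4.96554]
Step 3: Dot product.
a^T * proj(x) = -5*(-3.367997) - 4*4.96554 = -3.0222


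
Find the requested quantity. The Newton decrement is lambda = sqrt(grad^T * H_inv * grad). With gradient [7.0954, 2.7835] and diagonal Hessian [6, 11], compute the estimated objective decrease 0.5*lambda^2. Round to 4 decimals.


Step 1: H is diagonal, so H^(-1) * g = [1.1826, 0.253].
Step 2: g^T H^(-1) g = sum_i g_i^2 / H_ii
  = (7.0954)^2/6 + (2.7835)^2/11
  = 8.3908 + 0.7044 = 9.0951
Step 3: Objective decrease = 0.5 * g^T H^(-1) g = 4.5476


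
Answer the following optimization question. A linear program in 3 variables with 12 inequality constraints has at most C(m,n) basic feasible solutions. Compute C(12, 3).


Each vertex corresponds to some choice of n active constraints out of m, so the number of vertices is at most C(m, n) = m! / (n!(m-n)!).
m = 12, n = 3
Numerator: 12 * 11 * 10
Denominator: 3! = 6
C(12, 3) = 220


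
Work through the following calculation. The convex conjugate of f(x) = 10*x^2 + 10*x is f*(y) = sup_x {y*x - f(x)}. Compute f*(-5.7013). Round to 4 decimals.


f*(y) = sup_x {y*x - a*x^2 - b*x} = sup_x {(y-b)*x - a*x^2}
FOC: (y - b) - 2a*x = 0 => x* = (y - b)/(2a)
x* = (-5.7013 - 10)/(2*10) = -0.7851
f*(-5.7013) = (y-b)^2/(4a) = (-5.7013 - 10)^2/(4*10)
= 246.5308/40 = 6.1633


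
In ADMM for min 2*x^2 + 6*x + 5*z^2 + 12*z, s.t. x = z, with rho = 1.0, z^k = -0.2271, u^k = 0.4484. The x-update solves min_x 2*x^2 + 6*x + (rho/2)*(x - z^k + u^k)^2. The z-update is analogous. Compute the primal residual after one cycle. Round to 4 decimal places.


ADMM iteration with rho = 1.0, z^k = -0.2271, u^k = 0.4484
Step 1: x-update.
Minimize 2*x^2 + 6*x + (1.0/2)*(x + 0.2271 + 0.4484)^2
FOC: (2*2 + 1.0)*x = -6 + 1.0*(-0.2271 - 0.4484)
x^{k+1} = -1.3351
Step 2: z-update.
Minimize 5*z^2 + 12*z + (1.0/2)*(-1.3351 - z + 0.4484)^2
FOC: (2*5 + 1.0)*z = -12 + 1.0*(-1.3351 + 0.4484)
z^{k+1} = -1.1715
Step 3: u-update.
u^{k+1} = 0.4484 - 1.3351 + 1.1715 = 0.2848
Step 4: Primal residual = |-1.3351 + 1.1715| = 0.1636


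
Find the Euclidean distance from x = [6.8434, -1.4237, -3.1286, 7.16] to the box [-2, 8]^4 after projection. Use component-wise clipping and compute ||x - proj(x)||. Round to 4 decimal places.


Project each component onto [-2, 8].
clip(6.8434) = 6.8434, clip(-1.4237) = -1.4237, clip(-3.1286) = -2.0, clip(7.16) = 7.16
Projection = [6.8434, -1.4237, -2.0, 7.16]
Squared diffs: [0.0, 0.0, 1.2737, 0.0]
Distance = sqrt(1.2737) = 1.1286


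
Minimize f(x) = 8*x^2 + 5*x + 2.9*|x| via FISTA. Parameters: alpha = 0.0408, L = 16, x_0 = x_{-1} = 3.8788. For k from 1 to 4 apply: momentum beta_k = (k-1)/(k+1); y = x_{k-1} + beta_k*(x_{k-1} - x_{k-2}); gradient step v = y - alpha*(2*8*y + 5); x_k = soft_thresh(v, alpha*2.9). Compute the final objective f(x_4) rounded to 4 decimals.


FISTA on f(x) = 8*x^2 + 5*x + 2.9*|x|
L = 16, alpha = 0.0408
Iteration 1: beta = 0.0, y = 3.8788 + 0.0*(3.8788 - 3.8788) = 3.8788
  grad(y) = 67.0608, v = y - alpha*grad = 1.1427
  prox(v) = soft_thresh(1.1427, 0.1183) = 1.0244
Iteration 2: beta = 0.3333, y = 1.0244 + 0.3333*(1.0244 - 3.8788) = 0.0729
  grad(y) = 6.1669, v = y - alpha*grad = -0.1787
  prox(v) = soft_thresh(-0.1787, 0.1183) = -0.0604
Iteration 3: beta = 0.5, y = -0.0604 + 0.5*(-0.0604 - 1.0244) = -0.6027
  grad(y) = -4.6438, v = y - alpha*grad = -0.4133
  prox(v) = soft_thresh(-0.4133, 0.1183) = -0.295
Iteration 4: beta = 0.6, y = -0.295 + 0.6*(-0.295 + 0.0604) = -0.4357
  grad(y) = -1.9713, v = y - alpha*grad = -0.3553
  prox(v) = soft_thresh(-0.3553, 0.1183) = -0.237
f(x_4) = 8*(-0.237)^2 + 5*(-0.237) + 2.9*|-0.237| = -0.0484


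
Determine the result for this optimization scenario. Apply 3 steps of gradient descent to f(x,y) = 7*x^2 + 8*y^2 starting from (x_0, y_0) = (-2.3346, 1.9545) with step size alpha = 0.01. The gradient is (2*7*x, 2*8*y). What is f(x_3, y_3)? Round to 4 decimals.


Gradient descent on f(x,y) = 7*x^2 + 8*y^2.
Starting point: (-2.3346, 1.9545), alpha = 0.01
Step 1: grad_x = 2*7*-2.3346 = -32.6844, grad_y = 2*8*1.9545 = 31.272
  x_1 = -2.3346 - 0.01*-32.6844 = -2.0078
  y_1 = 1.9545 - 0.01*31.272 = 1.6418
Step 2: grad_x = 2*7*-2.0078 = -28.1086, grad_y = 2*8*1.6418 = 26.2685
  x_2 = -2.0078 - 0.01*-28.1086 = -1.7267
  y_2 = 1.6418 - 0.01*26.2685 = 1.3791
Step 3: grad_x = 2*7*-1.7267 = -24.1734, grad_y = 2*8*1.3791 = 22.0655
  x_3 = -1.7267 - 0.01*-24.1734 = -1.4849
  y_3 = 1.3791 - 0.01*22.0655 = 1.1584
f(-1.4849, 1.1584) = 7*(-1.4849)^2 + 8*1.1584^2 = 26.1711


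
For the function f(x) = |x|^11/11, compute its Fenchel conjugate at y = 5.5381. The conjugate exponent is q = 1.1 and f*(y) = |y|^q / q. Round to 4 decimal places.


The conjugate exponent q satisfies 1/p + 1/q = 1.
p = 11, so q = 11/(11 - 1) = 1.1
|y|^q = 5.5381^1.1 = 6.572
f*(5.5381) = 6.572 / 1.1 = 5.9745


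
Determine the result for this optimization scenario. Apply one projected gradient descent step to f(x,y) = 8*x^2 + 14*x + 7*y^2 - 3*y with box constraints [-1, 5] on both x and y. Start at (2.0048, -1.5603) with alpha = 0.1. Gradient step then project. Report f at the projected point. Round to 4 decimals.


Step 1: Compute gradient at (2.0048, -1.5603).
grad_x = 2*8*2.0048 + 14 = 46.0768
grad_y = 2*7*-1.5603 - 3 = -24.8442
Step 2: Gradient step.
x_raw = 2.0048 - 0.1*46.0768 = -2.6029
y_raw = -1.5603 - 0.1*-24.8442 = 0.9241
Step 3: Project onto [-1, 5].
x_proj = clip(-2.6029) = -1.0
y_proj = clip(0.9241) = 0.9241
Step 4: Evaluate f.
f(-1.0, 0.9241) = -2.7944


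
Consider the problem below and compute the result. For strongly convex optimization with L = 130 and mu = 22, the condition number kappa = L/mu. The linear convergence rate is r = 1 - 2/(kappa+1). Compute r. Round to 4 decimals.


Step 1: Compute the condition number.
kappa = L/mu = 130/22 = 5.9091
Step 2: Compute the convergence rate.
r = 1 - 2/(kappa + 1) = 1 - 2*mu/(L + mu) = (L - mu)/(L + mu) = 108/152 = 0.7105


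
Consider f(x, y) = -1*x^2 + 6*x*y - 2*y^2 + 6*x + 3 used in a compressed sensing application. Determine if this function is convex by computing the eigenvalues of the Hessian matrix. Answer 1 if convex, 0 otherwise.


The Hessian of f(x,y) = -1*x^2 + 6*x*y - 2*y^2 + 6*x + 3 is:
H = [[-2, 6], [6, -4]]
Trace = -2 - 4 = -6
Determinant = -2*-4 - (6)^2 = -28
Discriminant = (-6)^2 - 4*-28 = 148.0
Eigenvalues: lambda_1 = -9.0828, lambda_2 = 3.0828
The function is not convex.

0


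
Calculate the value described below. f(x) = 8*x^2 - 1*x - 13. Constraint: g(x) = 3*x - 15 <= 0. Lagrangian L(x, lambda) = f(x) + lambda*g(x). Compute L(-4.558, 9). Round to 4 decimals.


Step 1: Evaluate f(x).
f(-4.558) = 8*(-4.558)^2 - 1*(-4.558) - 13 = 157.7609
Step 2: Evaluate g(x).
g(-4.558) = 3*-4.558 - 15 = -28.674
Step 3: Compute Lagrangian.
L = 157.7609 + 9*-28.674 = -100.3051


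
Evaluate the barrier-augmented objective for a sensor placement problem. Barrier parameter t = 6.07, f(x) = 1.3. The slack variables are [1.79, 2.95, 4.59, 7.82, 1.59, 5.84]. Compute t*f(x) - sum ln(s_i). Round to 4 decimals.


Step 1: Compute log-barrier.
ln values: [0.5822, 1.0818, 1.5239, 2.0567, 0.4637, 1.7647]
phi = -(0.5822 + 1.0818 + 1.5239 + 2.0567 + 0.4637 + 1.7647) = -7.4731
Step 2: Compute augmented objective.
t*f(x) = 6.07*1.3 = 7.891
Total = 7.891 - 7.4731 = 0.4179


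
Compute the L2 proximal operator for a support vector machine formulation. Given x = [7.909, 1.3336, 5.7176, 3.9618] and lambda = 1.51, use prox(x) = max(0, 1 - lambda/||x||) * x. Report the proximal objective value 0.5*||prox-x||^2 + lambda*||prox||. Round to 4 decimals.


Step 1: Compute ||x||.
||x|| = 10.6169
Step 2: Compute scaling factor.
scale = max(0, 1 - 1.51/10.6169) = 0.8578
Step 3: prox(x) = [6.7841, 1.1439, 4.9044, 3.3983]
||prox(x)|| = 9.1069
Step 4: Proximal objective.
0.5*||prox-x||^2 = 1.1401
lambda*||prox|| = 13.7514
Total = 14.8914


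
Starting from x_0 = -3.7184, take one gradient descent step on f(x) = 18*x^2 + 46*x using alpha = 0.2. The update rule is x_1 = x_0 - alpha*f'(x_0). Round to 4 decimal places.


We compute the gradient at x_0 and apply the update.
f'(x) = 36*x + 46
f'(-3.7184) = 36*-3.7184 + 46 = -87.8624
x_1 = -3.7184 - 0.2*-87.8624 = 13.8541


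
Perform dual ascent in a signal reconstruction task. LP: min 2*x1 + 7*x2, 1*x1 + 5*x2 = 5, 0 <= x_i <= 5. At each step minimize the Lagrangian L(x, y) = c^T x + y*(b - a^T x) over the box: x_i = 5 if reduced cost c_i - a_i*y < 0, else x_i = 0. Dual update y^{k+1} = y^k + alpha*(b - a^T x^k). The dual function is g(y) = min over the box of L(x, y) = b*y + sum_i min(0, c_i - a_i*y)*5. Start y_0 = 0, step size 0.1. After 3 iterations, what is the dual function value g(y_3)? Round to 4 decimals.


Dual ascent for LP: min 2*x1 + 7*x2, 1*x1 + 5*x2 = 5, 0 <= x_i <= 5
Step 1: y^k = 0.0, reduced costs: (2.0, 7.0)
  x^k = (0.0, 0.0), subgradient = b - a^T x = 5.0
  y^{k+1} = 0.0 + 0.1*5.0 = 0.5
Step 2: y^k = 0.5, reduced costs: (1.5, 4.5)
  x^k = (0.0, 0.0), subgradient = b - a^T x = 5.0
  y^{k+1} = 0.5 + 0.1*5.0 = 1.0
Step 3: y^k = 1.0, reduced costs: (1.0, 2.0)
  x^k = (0.0, 0.0), subgradient = b - a^T x = 5.0
  y^{k+1} = 1.0 + 0.1*5.0 = 1.5
Dual objective at y_3 = 1.5: reduced costs (0.5, -0.5), box minimizer x = (0.0, 5.0)
g(y_3) = b*y + (c1 - a1*y)*x1 + (c2 - a2*y)*x2 = 5*1.5 + 0.5*0.0 + (-0.5)*5.0 = 7.5 + 0.0 - 2.5 = 5.0


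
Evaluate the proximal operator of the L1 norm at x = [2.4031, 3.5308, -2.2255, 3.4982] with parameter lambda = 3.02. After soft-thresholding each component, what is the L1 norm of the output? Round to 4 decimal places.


Soft-thresholding with lambda = 3.02:
prox(2.4031) = sign(2.4031)*max(|2.4031| - 3.02, 0) = 0.0
prox(3.5308) = sign(3.5308)*max(|3.5308| - 3.02, 0) = 0.5108
prox(-2.2255) = sign(-2.2255)*max(|-2.2255| - 3.02, 0) = 0.0
prox(3.4982) = sign(3.4982)*max(|3.4982| - 3.02, 0) = 0.4782
prox(x) = [0.0, 0.5108, 0.0, 0.4782]
||prox(x)||_1 = 0.0 + 0.5108 + 0.0 + 0.4782 = 0.989


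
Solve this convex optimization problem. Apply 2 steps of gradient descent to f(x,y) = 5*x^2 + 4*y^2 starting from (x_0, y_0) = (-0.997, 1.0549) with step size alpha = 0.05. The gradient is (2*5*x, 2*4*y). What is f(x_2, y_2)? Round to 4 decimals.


Gradient descent on f(x,y) = 5*x^2 + 4*y^2.
Starting point: (-0.997, 1.0549), alpha = 0.05
Step 1: grad_x = 2*5*-0.997 = -9.97, grad_y = 2*4*1.0549 = 8.4392
  x_1 = -0.997 - 0.05*-9.97 = -0.4985
  y_1 = 1.0549 - 0.05*8.4392 = 0.6329
Step 2: grad_x = 2*5*-0.4985 = -4.985, grad_y = 2*4*0.6329 = 5.0635
  x_2 = -0.4985 - 0.05*-4.985 = -0.2493
  y_2 = 0.6329 - 0.05*5.0635 = 0.3798
f(-0.2493, 0.3798) = 5*(-0.2493)^2 + 4*0.3798^2 = 0.8875


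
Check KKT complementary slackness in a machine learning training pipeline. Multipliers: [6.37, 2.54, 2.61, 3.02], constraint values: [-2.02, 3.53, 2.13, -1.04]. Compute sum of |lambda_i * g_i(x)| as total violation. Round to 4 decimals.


KKT complementary slackness check:
lambda_1 * g_1 = 6.37 * -2.02 = -12.8674
lambda_2 * g_2 = 2.54 * 3.53 = 8.9662
lambda_3 * g_3 = 2.61 * 2.13 = 5.5593
lambda_4 * g_4 = 3.02 * -1.04 = -3.1408
Total violation = 12.8674 + 8.9662 + 5.5593 + 3.1408 = 30.5337


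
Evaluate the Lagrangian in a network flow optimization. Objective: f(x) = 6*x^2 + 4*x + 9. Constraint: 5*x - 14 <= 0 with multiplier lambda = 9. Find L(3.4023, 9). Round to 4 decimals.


Step 1: Evaluate f(x).
f(3.4023) = 6*3.4023^2 + 4*3.4023 + 9 = 92.0631
Step 2: Evaluate g(x).
g(3.4023) = 5*3.4023 - 14 = 3.0115
Step 3: Compute Lagrangian.
L = 92.0631 + 9*3.0115 = 119.1666


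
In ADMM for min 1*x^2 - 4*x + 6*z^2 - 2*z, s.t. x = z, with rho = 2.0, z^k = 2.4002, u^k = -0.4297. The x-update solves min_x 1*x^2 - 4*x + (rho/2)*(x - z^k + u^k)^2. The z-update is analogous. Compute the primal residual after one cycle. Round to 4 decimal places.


ADMM iteration with rho = 2.0, z^k = 2.4002, u^k = -0.4297
Step 1: x-update.
Minimize 1*x^2 - 4*x + (2.0/2)*(x - 2.4002 - 0.4297)^2
FOC: (2*1 + 2.0)*x = 4 + 2.0*(2.4002 + 0.4297)
x^{k+1} = 2.415
Step 2: z-update.
Minimize 6*z^2 - 2*z + (2.0/2)*(2.415 - z - 0.4297)^2
FOC: (2*6 + 2.0)*z = 2 + 2.0*(2.415 - 0.4297)
z^{k+1} = 0.4265
Step 3: u-update.
u^{k+1} = -0.4297 + 2.415 - 0.4265 = 1.5588
Step 4: Primal residual = |2.415 - 0.4265| = 1.9885


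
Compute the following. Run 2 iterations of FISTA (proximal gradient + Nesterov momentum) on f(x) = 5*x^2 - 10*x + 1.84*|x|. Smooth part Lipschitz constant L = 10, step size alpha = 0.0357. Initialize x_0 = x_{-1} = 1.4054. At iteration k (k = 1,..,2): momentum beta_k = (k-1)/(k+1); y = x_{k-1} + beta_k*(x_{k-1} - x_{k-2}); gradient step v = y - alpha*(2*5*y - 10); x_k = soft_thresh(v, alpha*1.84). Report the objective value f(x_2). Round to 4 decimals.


FISTA on f(x) = 5*x^2 - 10*x + 1.84*|x|
L = 10, alpha = 0.0357
Iteration 1: beta = 0.0, y = 1.4054 + 0.0*(1.4054 - 1.4054) = 1.4054
  grad(y) = 4.054, v = y - alpha*grad = 1.2607
  prox(v) = soft_thresh(1.2607, 0.0657) = 1.195
Iteration 2: beta = 0.3333, y = 1.195 + 0.3333*(1.195 - 1.4054) = 1.1248
  grad(y) = 1.2485, v = y - alpha*grad = 1.0803
  prox(v) = soft_thresh(1.0803, 0.0657) = 1.0146
f(x_2) = 5*1.0146^2 - 10*1.0146 + 1.84*|1.0146| = -3.1321


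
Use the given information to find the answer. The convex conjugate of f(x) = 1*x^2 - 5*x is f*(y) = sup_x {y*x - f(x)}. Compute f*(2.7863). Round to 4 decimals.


f*(y) = sup_x {y*x - a*x^2 - b*x} = sup_x {(y-b)*x - a*x^2}
FOC: (y - b) - 2a*x = 0 => x* = (y - b)/(2a)
x* = (2.7863 + 5)/(2*1) = 3.8932
f*(2.7863) = (y-b)^2/(4a) = (2.7863 + 5)^2/(4*1)
= 60.6265/4 = 15.1566


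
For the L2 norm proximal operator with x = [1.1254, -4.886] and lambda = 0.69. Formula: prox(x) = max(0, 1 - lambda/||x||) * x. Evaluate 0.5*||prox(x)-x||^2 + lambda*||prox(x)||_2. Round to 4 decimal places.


Step 1: Compute ||x||.
||x|| = 5.0139
Step 2: Compute scaling factor.
scale = max(0, 1 - 0.69/5.0139) = 0.8624
Step 3: prox(x) = [0.9705, -4.2136]
||prox(x)|| = 4.3239
Step 4: Proximal objective.
0.5*||prox-x||^2 = 0.2381
lambda*||prox|| = 2.9835
Total = 3.2216


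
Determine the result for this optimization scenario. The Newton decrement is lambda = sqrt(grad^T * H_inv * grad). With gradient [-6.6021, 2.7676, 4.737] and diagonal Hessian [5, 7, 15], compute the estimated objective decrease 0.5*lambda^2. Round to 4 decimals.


Step 1: H is diagonal, so H^(-1) * g = [-1.3204, 0.3954, 0.3158].
Step 2: g^T H^(-1) g = sum_i g_i^2 / H_ii
  = (-6.6021)^2/5 + (2.7676)^2/7 + (4.737)^2/15
  = 8.7175 + 1.0942 + 1.4959 = 11.3077
Step 3: Objective decrease = 0.5 * g^T H^(-1) g = 5.6539


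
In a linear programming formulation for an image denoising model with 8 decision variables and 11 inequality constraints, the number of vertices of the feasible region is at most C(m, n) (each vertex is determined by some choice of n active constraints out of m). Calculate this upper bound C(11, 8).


Each vertex corresponds to some choice of n active constraints out of m, so the number of vertices is at most C(m, n) = m! / (n!(m-n)!).
m = 11, n = 8
Numerator: 11 * 10 * 9 * 8 * 7 * 6 * 5 * 4
Denominator: 8! = 40320
C(11, 8) = 165


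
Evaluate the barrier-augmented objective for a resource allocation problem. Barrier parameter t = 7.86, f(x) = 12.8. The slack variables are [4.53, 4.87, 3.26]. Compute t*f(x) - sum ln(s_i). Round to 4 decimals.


Step 1: Compute log-barrier.
ln values: [1.5107, 1.5831, 1.1817]
phi = -(1.5107 + 1.5831 + 1.1817) = -4.2755
Step 2: Compute augmented objective.
t*f(x) = 7.86*12.8 = 100.608
Total = 100.608 - 4.2755 = 96.3325


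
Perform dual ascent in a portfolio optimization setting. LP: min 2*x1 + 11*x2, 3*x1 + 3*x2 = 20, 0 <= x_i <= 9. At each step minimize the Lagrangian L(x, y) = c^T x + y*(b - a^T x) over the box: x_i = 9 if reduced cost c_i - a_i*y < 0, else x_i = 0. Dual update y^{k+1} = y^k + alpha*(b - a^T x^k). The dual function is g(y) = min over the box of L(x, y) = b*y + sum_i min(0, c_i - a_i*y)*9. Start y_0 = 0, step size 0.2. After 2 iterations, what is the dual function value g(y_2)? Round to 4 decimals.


Dual ascent for LP: min 2*x1 + 11*x2, 3*x1 + 3*x2 = 20, 0 <= x_i <= 9
Step 1: y^k = 0.0, reduced costs: (2.0, 11.0)
  x^k = (0.0, 0.0), subgradient = b - a^T x = 20.0
  y^{k+1} = 0.0 + 0.2*20.0 = 4.0
Step 2: y^k = 4.0, reduced costs: (-10.0, -1.0)
  x^k = (9.0, 9.0), subgradient = b - a^T x = -34.0
  y^{k+1} = 4.0 + 0.2*-34.0 = -2.8
Dual objective at y_2 = -2.8: reduced costs (10.4, 19.4), box minimizer x = (0.0, 0.0)
g(y_2) = b*y + (c1 - a1*y)*x1 + (c2 - a2*y)*x2 = 20*(-2.8) + 10.4*0.0 + 19.4*0.0 = -56.0 + 0.0 + 0.0 = -56.0


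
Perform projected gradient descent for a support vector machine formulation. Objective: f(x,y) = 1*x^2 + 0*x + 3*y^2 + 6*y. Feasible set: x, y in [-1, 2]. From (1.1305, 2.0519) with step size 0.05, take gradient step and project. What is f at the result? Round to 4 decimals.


Step 1: Compute gradient at (1.1305, 2.0519).
grad_x = 2*1*1.1305 + 0 = 2.261
grad_y = 2*3*2.0519 + 6 = 18.3114
Step 2: Gradient step.
x_raw = 1.1305 - 0.05*2.261 = 1.0175
y_raw = 2.0519 - 0.05*18.3114 = 1.1363
Step 3: Project onto [-1, 2].
x_proj = clip(1.0175) = 1.0175
y_proj = clip(1.1363) = 1.1363
Step 4: Evaluate f.
f(1.0175, 1.1363) = 11.7269


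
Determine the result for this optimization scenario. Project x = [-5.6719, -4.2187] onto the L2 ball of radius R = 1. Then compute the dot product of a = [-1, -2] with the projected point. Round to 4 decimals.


Step 1: Compute ||x|| (intermediates to 6 decimals).
||x|| = sqrt((-5.6719)^2 + (-4.2187)^2) = 7.068796
Step 2: Project.
Since ||x|| > R, scale = R/||x|| = 1/7.068796 = 0.141467, proj(x) = scale * x
proj(x) = [-0.802387, -0.596807]
Step 3: Dot product.
a^T * proj(x) = -1*(-0.802387) - 2*(-0.596807) = 1.996


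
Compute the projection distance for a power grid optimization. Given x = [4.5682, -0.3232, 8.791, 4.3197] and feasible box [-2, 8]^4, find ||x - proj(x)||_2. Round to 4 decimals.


Project each component onto [-2, 8].
clip(4.5682) = 4.5682, clip(-0.3232) = -0.3232, clip(8.791) = 8.0, clip(4.3197) = 4.3197
Projection = [4.5682, -0.3232, 8.0, 4.3197]
Squared diffs: [0.0, 0.0, 0.6257, 0.0]
Distance = sqrt(0.6257) = 0.791


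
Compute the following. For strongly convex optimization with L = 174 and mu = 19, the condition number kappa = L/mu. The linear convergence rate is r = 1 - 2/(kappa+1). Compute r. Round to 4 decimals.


Step 1: Compute the condition number.
kappa = L/mu = 174/19 = 9.1579
Step 2: Compute the convergence rate.
r = 1 - 2/(kappa + 1) = 1 - 2*mu/(L + mu) = (L - mu)/(L + mu) = 155/193 = 0.8031


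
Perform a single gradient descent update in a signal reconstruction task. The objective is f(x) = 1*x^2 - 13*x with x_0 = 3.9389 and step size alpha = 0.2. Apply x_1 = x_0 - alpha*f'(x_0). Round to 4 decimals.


We compute the gradient at x_0 and apply the update.
f'(x) = 2*x - 13
f'(3.9389) = 2*3.9389 - 13 = -5.1222
x_1 = 3.9389 - 0.2*-5.1222 = 4.9633


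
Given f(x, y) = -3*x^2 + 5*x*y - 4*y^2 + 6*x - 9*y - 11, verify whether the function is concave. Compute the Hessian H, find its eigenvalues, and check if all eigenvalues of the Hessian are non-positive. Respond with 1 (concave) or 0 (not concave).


The Hessian of f(x,y) = -3*x^2 + 5*x*y - 4*y^2 + 6*x - 9*y - 11 is:
H = [[-6, 5], [5, -8]]
Trace = -6 - 8 = -14
Determinant = -6*-8 - (5)^2 = 23
Discriminant = (-14)^2 - 4*23 = 104.0
Eigenvalues: lambda_1 = -12.099, lambda_2 = -1.901
The function is concave.

1


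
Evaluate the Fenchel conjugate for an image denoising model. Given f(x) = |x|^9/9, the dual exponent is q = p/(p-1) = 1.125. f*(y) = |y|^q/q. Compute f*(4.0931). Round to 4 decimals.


The conjugate exponent q satisfies 1/p + 1/q = 1.
p = 9, so q = 9/(9 - 1) = 1.125
|y|^q = 4.0931^1.125 = 4.8816
f*(4.0931) = 4.8816 / 1.125 = 4.3392


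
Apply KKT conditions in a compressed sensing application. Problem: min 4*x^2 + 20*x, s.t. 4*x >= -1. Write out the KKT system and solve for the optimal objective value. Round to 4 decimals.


Step 1: Try lambda = 0 (constraint inactive).
x_unc = -20/(2*4) = -2.5
Check: 4*-2.5 = -10.0 < -1 -- violated!
Step 2: Constraint must be active: 4*x = -1
x* = -1/4 = -0.25
lambda = (2*4*(-0.25) + 20)/4 = 4.5
Step 3: Compute optimal value.
f(x*) = 4*(-0.25)^2 + 20*(-0.25) = -4.75


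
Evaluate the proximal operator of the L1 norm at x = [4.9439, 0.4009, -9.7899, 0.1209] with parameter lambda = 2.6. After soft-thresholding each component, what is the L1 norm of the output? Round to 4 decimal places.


Soft-thresholding with lambda = 2.6:
prox(4.9439) = sign(4.9439)*max(|4.9439| - 2.6, 0) = 2.3439
prox(0.4009) = sign(0.4009)*max(|0.4009| - 2.6, 0) = 0.0
prox(-9.7899) = sign(-9.7899)*max(|-9.7899| - 2.6, 0) = -7.1899
prox(0.1209) = sign(0.1209)*max(|0.1209| - 2.6, 0) = 0.0
prox(x) = [2.3439, 0.0, -7.1899, 0.0]
||prox(x)||_1 = 2.3439 + 0.0 + 7.1899 + 0.0 = 9.5338


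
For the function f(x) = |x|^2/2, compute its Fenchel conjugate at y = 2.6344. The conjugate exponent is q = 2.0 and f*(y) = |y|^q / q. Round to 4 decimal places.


The conjugate exponent q satisfies 1/p + 1/q = 1.
p = 2, so q = 2/(2 - 1) = 2.0
|y|^q = 2.6344^2.0 = 6.9401
f*(2.6344) = 6.9401 / 2.0 = 3.47


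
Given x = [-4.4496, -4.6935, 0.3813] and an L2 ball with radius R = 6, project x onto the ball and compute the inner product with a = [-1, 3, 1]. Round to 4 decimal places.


Step 1: Compute ||x|| (intermediates to 6 decimals).
||x|| = sqrt((-4.4496)^2 + (-4.6935)^2 + 0.3813^2) = 6.478678
Step 2: Project.
Since ||x|| > R, scale = R/||x|| = 6/6.478678 = 0.926115, proj(x) = scale * x
proj(x) = [-4.120841, -4.346721, 0.353128]
Step 3: Dot product.
a^T * proj(x) = -1*(-4.120841) + 3*(-4.346721) + 1*0.353128 = -8.5662


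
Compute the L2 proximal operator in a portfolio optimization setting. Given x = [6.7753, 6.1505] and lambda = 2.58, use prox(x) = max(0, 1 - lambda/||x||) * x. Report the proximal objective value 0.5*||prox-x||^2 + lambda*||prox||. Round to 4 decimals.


Step 1: Compute ||x||.
||x|| = 9.1506
Step 2: Compute scaling factor.
scale = max(0, 1 - 2.58/9.1506) = 0.7181
Step 3: prox(x) = [4.865, 4.4164]
||prox(x)|| = 6.5706
Step 4: Proximal objective.
0.5*||prox-x||^2 = 3.3282
lambda*||prox|| = 16.9521
Total = 20.2803


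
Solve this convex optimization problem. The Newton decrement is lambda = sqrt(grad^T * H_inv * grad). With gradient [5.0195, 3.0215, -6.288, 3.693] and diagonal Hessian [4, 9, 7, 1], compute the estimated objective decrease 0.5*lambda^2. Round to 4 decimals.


Step 1: H is diagonal, so H^(-1) * g = [1.2549, 0.3357, -0.8983, 3.693].
Step 2: g^T H^(-1) g = sum_i g_i^2 / H_ii
  = (5.0195)^2/4 + (3.0215)^2/9 + (-6.288)^2/7 + (3.693)^2/1
  = 6.2988 + 1.0144 + 5.6484 + 13.6382 = 26.5999
Step 3: Objective decrease = 0.5 * g^T H^(-1) g = 13.2999


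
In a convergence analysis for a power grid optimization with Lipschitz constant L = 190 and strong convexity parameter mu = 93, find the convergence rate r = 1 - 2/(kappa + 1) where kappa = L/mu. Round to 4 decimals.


Step 1: Compute the condition number.
kappa = L/mu = 190/93 = 2.043
Step 2: Compute the convergence rate.
r = 1 - 2/(kappa + 1) = 1 - 2*mu/(L + mu) = (L - mu)/(L + mu) = 97/283 = 0.3428


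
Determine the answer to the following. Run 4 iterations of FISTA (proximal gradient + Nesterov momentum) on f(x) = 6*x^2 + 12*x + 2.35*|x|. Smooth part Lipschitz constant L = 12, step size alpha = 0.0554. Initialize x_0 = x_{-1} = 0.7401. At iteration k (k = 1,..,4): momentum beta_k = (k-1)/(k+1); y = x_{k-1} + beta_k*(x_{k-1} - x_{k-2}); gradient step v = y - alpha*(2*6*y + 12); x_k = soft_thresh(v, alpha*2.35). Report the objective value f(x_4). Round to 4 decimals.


FISTA on f(x) = 6*x^2 + 12*x + 2.35*|x|
L = 12, alpha = 0.0554
Iteration 1: beta = 0.0, y = 0.7401 + 0.0*(0.7401 - 0.7401) = 0.7401
  grad(y) = 20.8812, v = y - alpha*grad = -0.4167
  prox(v) = soft_thresh(-0.4167, 0.1302) = -0.2865
Iteration 2: beta = 0.3333, y = -0.2865 + 0.3333*(-0.2865 - 0.7401) = -0.6287
  grad(y) = 4.4551, v = y - alpha*grad = -0.8756
  prox(v) = soft_thresh(-0.8756, 0.1302) = -0.7454
Iteration 3: beta = 0.5, y = -0.7454 + 0.5*(-0.7454 + 0.2865) = -0.9748
  grad(y) = 0.3026, v = y - alpha*grad = -0.9915
  prox(v) = soft_thresh(-0.9915, 0.1302) = -0.8614
Iteration 4: beta = 0.6, y = -0.8614 + 0.6*(-0.8614 + 0.7454) = -0.931
  grad(y) = 0.8286, v = y - alpha*grad = -0.9769
  prox(v) = soft_thresh(-0.9769, 0.1302) = -0.8467
f(x_4) = 6*(-0.8467)^2 + 12*(-0.8467) + 2.35*|-0.8467| = -3.8693


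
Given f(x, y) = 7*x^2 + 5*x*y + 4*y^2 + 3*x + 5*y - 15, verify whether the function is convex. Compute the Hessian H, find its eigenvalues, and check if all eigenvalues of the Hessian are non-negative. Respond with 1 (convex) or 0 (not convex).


The Hessian of f(x,y) = 7*x^2 + 5*x*y + 4*y^2 + 3*x + 5*y - 15 is:
H = [[14, 5], [5, 8]]
Trace = 14 + 8 = 22
Determinant = 14*8 - (5)^2 = 87
Discriminant = (22)^2 - 4*87 = 136.0
Eigenvalues: lambda_1 = 5.169, lambda_2 = 16.831
The function is convex.

1


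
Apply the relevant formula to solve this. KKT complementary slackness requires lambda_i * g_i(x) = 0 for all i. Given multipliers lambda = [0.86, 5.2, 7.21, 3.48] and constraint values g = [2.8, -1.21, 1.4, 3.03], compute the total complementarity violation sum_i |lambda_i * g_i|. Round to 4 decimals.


KKT complementary slackness check:
lambda_1 * g_1 = 0.86 * 2.8 = 2.408
lambda_2 * g_2 = 5.2 * -1.21 = -6.292
lambda_3 * g_3 = 7.21 * 1.4 = 10.094
lambda_4 * g_4 = 3.48 * 3.03 = 10.5444
Total violation = 2.408 + 6.292 + 10.094 + 10.5444 = 29.3384


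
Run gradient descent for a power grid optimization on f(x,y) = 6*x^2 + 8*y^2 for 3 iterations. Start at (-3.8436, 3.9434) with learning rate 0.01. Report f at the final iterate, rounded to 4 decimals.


Gradient descent on f(x,y) = 6*x^2 + 8*y^2.
Starting point: (-3.8436, 3.9434), alpha = 0.01
Step 1: grad_x = 2*6*-3.8436 = -46.1232, grad_y = 2*8*3.9434 = 63.0944
  x_1 = -3.8436 - 0.01*-46.1232 = -3.3824
  y_1 = 3.9434 - 0.01*63.0944 = 3.3125
Step 2: grad_x = 2*6*-3.3824 = -40.5884, grad_y = 2*8*3.3125 = 52.9993
  x_2 = -3.3824 - 0.01*-40.5884 = -2.9765
  y_2 = 3.3125 - 0.01*52.9993 = 2.7825
Step 3: grad_x = 2*6*-2.9765 = -35.7178, grad_y = 2*8*2.7825 = 44.5194
  x_3 = -2.9765 - 0.01*-35.7178 = -2.6193
  y_3 = 2.7825 - 0.01*44.5194 = 2.3373
f(-2.6193, 2.3373) = 6*(-2.6193)^2 + 8*2.3373^2 = 84.8672


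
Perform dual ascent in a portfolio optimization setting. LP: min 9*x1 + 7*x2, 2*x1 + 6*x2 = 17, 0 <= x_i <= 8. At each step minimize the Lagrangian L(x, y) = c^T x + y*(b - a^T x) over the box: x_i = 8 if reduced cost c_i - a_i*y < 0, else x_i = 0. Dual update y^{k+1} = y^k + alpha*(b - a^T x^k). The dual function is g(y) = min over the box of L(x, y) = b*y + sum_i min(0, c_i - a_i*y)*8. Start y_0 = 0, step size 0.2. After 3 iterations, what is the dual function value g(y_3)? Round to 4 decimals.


Dual ascent for LP: min 9*x1 + 7*x2, 2*x1 + 6*x2 = 17, 0 <= x_i <= 8
Step 1: y^k = 0.0, reduced costs: (9.0, 7.0)
  x^k = (0.0, 0.0), subgradient = b - a^T x = 17.0
  y^{k+1} = 0.0 + 0.2*17.0 = 3.4
Step 2: y^k = 3.4, reduced costs: (2.2, -13.4)
  x^k = (0.0, 8.0), subgradient = b - a^T x = -31.0
  y^{k+1} = 3.4 + 0.2*-31.0 = -2.8
Step 3: y^k = -2.8, reduced costs: (14.6, 23.8)
  x^k = (0.0, 0.0), subgradient = b - a^T x = 17.0
  y^{k+1} = -2.8 + 0.2*17.0 = 0.6
Dual objective at y_3 = 0.6: reduced costs (7.8, 3.4), box minimizer x = (0.0, 0.0)
g(y_3) = b*y + (c1 - a1*y)*x1 + (c2 - a2*y)*x2 = 17*0.6 + 7.8*0.0 + 3.4*0.0 = 10.2 + 0.0 + 0.0 = 10.2


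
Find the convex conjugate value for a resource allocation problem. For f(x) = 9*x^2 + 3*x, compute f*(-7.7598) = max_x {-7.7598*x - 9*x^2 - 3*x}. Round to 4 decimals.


f*(y) = sup_x {y*x - a*x^2 - b*x} = sup_x {(y-b)*x - a*x^2}
FOC: (y - b) - 2a*x = 0 => x* = (y - b)/(2a)
x* = (-7.7598 - 3)/(2*9) = -0.5978
f*(-7.7598) = (y-b)^2/(4a) = (-7.7598 - 3)^2/(4*9)
= 115.7733/36 = 3.2159


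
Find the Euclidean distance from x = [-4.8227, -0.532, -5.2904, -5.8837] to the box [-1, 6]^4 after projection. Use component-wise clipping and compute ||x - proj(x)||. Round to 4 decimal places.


Project each component onto [-1, 6].
clip(-4.8227) = -1.0, clip(-0.532) = -0.532, clip(-5.2904) = -1.0, clip(-5.8837) = -1.0
Projection = [-1.0, -0.532, -1.0, -1.0]
Squared diffs: [14.613, 0.0, 18.4075, 23.8505]
Distance = sqrt(56.871) = 7.5413


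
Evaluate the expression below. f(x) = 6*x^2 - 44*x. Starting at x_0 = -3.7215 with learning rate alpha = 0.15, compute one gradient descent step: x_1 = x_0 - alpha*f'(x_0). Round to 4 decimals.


We compute the gradient at x_0 and apply the update.
f'(x) = 12*x - 44
f'(-3.7215) = 12*-3.7215 - 44 = -88.658
x_1 = -3.7215 - 0.15*-88.658 = 9.5772


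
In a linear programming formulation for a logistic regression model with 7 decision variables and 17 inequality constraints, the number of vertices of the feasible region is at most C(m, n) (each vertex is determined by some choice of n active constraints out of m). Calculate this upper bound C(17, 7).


Each vertex corresponds to some choice of n active constraints out of m, so the number of vertices is at most C(m, n) = m! / (n!(m-n)!).
m = 17, n = 7
Numerator: 17 * 16 * 15 * 14 * 13 * 12 * 11
Denominator: 7! = 5040
C(17, 7) = 19448


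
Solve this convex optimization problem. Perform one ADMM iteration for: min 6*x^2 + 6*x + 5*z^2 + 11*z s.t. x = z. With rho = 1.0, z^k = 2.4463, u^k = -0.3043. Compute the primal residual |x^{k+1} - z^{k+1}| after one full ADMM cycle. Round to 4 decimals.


ADMM iteration with rho = 1.0, z^k = 2.4463, u^k = -0.3043
Step 1: x-update.
Minimize 6*x^2 + 6*x + (1.0/2)*(x - 2.4463 - 0.3043)^2
FOC: (2*6 + 1.0)*x = -6 + 1.0*(2.4463 + 0.3043)
x^{k+1} = -0.25
Step 2: z-update.
Minimize 5*z^2 + 11*z + (1.0/2)*(-0.25 - z - 0.3043)^2
FOC: (2*5 + 1.0)*z = -11 + 1.0*(-0.25 - 0.3043)
z^{k+1} = -1.0504
Step 3: u-update.
u^{k+1} = -0.3043 - 0.25 + 1.0504 = 0.4961
Step 4: Primal residual = |-0.25 + 1.0504| = 0.8004


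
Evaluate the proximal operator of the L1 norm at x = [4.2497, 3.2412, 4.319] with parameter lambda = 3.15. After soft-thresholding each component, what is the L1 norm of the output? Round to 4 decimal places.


Soft-thresholding with lambda = 3.15:
prox(4.2497) = sign(4.2497)*max(|4.2497| - 3.15, 0) = 1.0997
prox(3.2412) = sign(3.2412)*max(|3.2412| - 3.15, 0) = 0.0912
prox(4.319) = sign(4.319)*max(|4.319| - 3.15, 0) = 1.169
prox(x) = [1.0997, 0.0912, 1.169]
||prox(x)||_1 = 1.0997 + 0.0912 + 1.169 = 2.3599
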